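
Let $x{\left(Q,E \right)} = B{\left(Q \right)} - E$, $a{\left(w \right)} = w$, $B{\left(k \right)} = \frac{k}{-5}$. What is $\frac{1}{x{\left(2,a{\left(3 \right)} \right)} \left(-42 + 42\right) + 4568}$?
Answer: $\frac{1}{4568} \approx 0.00021891$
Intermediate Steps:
$B{\left(k \right)} = - \frac{k}{5}$ ($B{\left(k \right)} = k \left(- \frac{1}{5}\right) = - \frac{k}{5}$)
$x{\left(Q,E \right)} = - E - \frac{Q}{5}$ ($x{\left(Q,E \right)} = - \frac{Q}{5} - E = - E - \frac{Q}{5}$)
$\frac{1}{x{\left(2,a{\left(3 \right)} \right)} \left(-42 + 42\right) + 4568} = \frac{1}{\left(\left(-1\right) 3 - \frac{2}{5}\right) \left(-42 + 42\right) + 4568} = \frac{1}{\left(-3 - \frac{2}{5}\right) 0 + 4568} = \frac{1}{\left(- \frac{17}{5}\right) 0 + 4568} = \frac{1}{0 + 4568} = \frac{1}{4568}$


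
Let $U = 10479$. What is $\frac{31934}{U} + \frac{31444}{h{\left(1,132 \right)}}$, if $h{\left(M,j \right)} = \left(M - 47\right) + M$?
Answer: $- \frac{15622126}{22455} \approx -695.71$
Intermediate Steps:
$h{\left(M,j \right)} = -47 + 2 M$ ($h{\left(M,j \right)} = \left(-47 + M\right) + M = -47 + 2 M$)
$\frac{31934}{U} + \frac{31444}{h{\left(1,132 \right)}} = \frac{31934}{10479} + \frac{31444}{-47 + 2 \cdot 1} = 31934 \cdot \frac{1}{10479} + \frac{31444}{-47 + 2} = \frac{4562}{1497} + \frac{31444}{-45} = \frac{4562}{1497} + 31444 \left(- \frac{1}{45}\right) = \frac{4562}{1497} - \frac{31444}{45} = - \frac{15622126}{22455}$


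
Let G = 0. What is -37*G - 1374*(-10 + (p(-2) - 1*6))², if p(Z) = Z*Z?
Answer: -197856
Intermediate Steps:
p(Z) = Z²
-37*G - 1374*(-10 + (p(-2) - 1*6))² = -37*0 - 1374*(-10 + ((-2)² - 1*6))² = 0 - 1374*(-10 + (4 - 6))² = 0 - 1374*(-10 - 2)² = 0 - 1374*(-12)² = 0 - 1374*144 = 0 - 197856 = -197856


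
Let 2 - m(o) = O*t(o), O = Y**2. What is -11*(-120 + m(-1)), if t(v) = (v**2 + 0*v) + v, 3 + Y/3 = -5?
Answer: 1298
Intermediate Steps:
Y = -24 (Y = -9 + 3*(-5) = -9 - 15 = -24)
t(v) = v + v**2 (t(v) = (v**2 + 0) + v = v**2 + v = v + v**2)
O = 576 (O = (-24)**2 = 576)
m(o) = 2 - 576*o*(1 + o)
-11*(-120 + m(-1)) = -11*(-120 + (2 - 576*(-1)*(1 - 1))) = -11*(-120 + (2 - 576*(-1)*0)) = -11*(-120 + (2 + 0)) = -11*(-120 + 2) = -11*(-118) = 1298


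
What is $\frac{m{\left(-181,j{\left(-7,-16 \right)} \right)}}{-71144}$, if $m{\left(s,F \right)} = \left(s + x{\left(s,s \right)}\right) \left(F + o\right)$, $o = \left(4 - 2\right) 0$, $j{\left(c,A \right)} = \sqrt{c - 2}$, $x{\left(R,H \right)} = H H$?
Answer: $- \frac{24435 i}{17786} \approx - 1.3738 i$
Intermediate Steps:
$x{\left(R,H \right)} = H^{2}$
$j{\left(c,A \right)} = \sqrt{-2 + c}$
$o = 0$ ($o = 2 \cdot 0 = 0$)
$m{\left(s,F \right)} = F \left(s + s^{2}\right)$ ($m{\left(s,F \right)} = \left(s + s^{2}\right) \left(F + 0\right) = \left(s + s^{2}\right) F = F \left(s + s^{2}\right)$)
$\frac{m{\left(-181,j{\left(-7,-16 \right)} \right)}}{-71144} = \frac{\sqrt{-2 - 7} \left(-181\right) \left(1 - 181\right)}{-71144} = \sqrt{-9} \left(-181\right) \left(-180\right) \left(- \frac{1}{71144}\right) = 3 i \left(-181\right) \left(-180\right) \left(- \frac{1}{71144}\right) = 97740 i \left(- \frac{1}{71144}\right) = - \frac{24435 i}{17786}$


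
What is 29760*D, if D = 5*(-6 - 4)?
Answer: -1488000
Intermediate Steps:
D = -50 (D = 5*(-10) = -50)
29760*D = 29760*(-50) = -1488000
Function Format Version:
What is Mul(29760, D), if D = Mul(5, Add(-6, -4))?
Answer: -1488000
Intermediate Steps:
D = -50 (D = Mul(5, -10) = -50)
Mul(29760, D) = Mul(29760, -50) = -1488000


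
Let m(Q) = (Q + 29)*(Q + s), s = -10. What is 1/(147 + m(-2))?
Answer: -1/177 ≈ -0.0056497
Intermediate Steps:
m(Q) = (-10 + Q)*(29 + Q) (m(Q) = (Q + 29)*(Q - 10) = (29 + Q)*(-10 + Q) = (-10 + Q)*(29 + Q))
1/(147 + m(-2)) = 1/(147 + (-290 + (-2)² + 19*(-2))) = 1/(147 + (-290 + 4 - 38)) = 1/(147 - 324) = 1/(-177) = -1/177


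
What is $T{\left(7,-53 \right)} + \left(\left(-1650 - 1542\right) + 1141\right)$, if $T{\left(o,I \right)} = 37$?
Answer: $-2014$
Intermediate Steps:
$T{\left(7,-53 \right)} + \left(\left(-1650 - 1542\right) + 1141\right) = 37 + \left(\left(-1650 - 1542\right) + 1141\right) = 37 + \left(-3192 + 1141\right) = 37 - 2051 = -2014$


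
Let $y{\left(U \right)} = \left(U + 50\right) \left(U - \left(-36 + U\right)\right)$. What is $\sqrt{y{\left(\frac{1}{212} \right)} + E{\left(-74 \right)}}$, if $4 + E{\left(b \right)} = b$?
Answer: $\frac{5 \sqrt{193503}}{53} \approx 41.499$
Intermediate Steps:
$E{\left(b \right)} = -4 + b$
$y{\left(U \right)} = 1800 + 36 U$ ($y{\left(U \right)} = \left(50 + U\right) 36 = 1800 + 36 U$)
$\sqrt{y{\left(\frac{1}{212} \right)} + E{\left(-74 \right)}} = \sqrt{\left(1800 + \frac{36}{212}\right) - 78} = \sqrt{\left(1800 + 36 \cdot \frac{1}{212}\right) - 78} = \sqrt{\left(1800 + \frac{9}{53}\right) - 78} = \sqrt{\frac{95409}{53} - 78} = \sqrt{\frac{91275}{53}} = \frac{5 \sqrt{193503}}{53}$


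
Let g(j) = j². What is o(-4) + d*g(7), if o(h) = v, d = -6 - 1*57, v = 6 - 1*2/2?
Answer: -3082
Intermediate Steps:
v = 5 (v = 6 - 2/2 = 6 - 1*1 = 6 - 1 = 5)
d = -63 (d = -6 - 57 = -63)
o(h) = 5
o(-4) + d*g(7) = 5 - 63*7² = 5 - 63*49 = 5 - 3087 = -3082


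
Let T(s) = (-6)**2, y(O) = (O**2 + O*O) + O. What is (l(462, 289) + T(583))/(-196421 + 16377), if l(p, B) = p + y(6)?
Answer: -144/45011 ≈ -0.0031992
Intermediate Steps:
y(O) = O + 2*O**2 (y(O) = (O**2 + O**2) + O = 2*O**2 + O = O + 2*O**2)
T(s) = 36
l(p, B) = 78 + p (l(p, B) = p + 6*(1 + 2*6) = p + 6*(1 + 12) = p + 6*13 = p + 78 = 78 + p)
(l(462, 289) + T(583))/(-196421 + 16377) = ((78 + 462) + 36)/(-196421 + 16377) = (540 + 36)/(-180044) = 576*(-1/180044) = -144/45011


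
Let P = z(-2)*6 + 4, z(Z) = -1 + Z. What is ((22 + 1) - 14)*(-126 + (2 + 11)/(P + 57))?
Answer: -48645/43 ≈ -1131.3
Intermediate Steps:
P = -14 (P = (-1 - 2)*6 + 4 = -3*6 + 4 = -18 + 4 = -14)
((22 + 1) - 14)*(-126 + (2 + 11)/(P + 57)) = ((22 + 1) - 14)*(-126 + (2 + 11)/(-14 + 57)) = (23 - 14)*(-126 + 13/43) = 9*(-126 + 13*(1/43)) = 9*(-126 + 13/43) = 9*(-5405/43) = -48645/43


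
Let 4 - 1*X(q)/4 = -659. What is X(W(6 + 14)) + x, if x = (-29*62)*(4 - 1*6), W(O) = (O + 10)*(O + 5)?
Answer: 6248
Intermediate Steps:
W(O) = (5 + O)*(10 + O) (W(O) = (10 + O)*(5 + O) = (5 + O)*(10 + O))
x = 3596 (x = -1798*(4 - 6) = -1798*(-2) = 3596)
X(q) = 2652 (X(q) = 16 - 4*(-659) = 16 + 2636 = 2652)
X(W(6 + 14)) + x = 2652 + 3596 = 6248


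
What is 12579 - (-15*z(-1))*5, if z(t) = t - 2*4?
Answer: 11904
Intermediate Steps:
z(t) = -8 + t (z(t) = t - 8 = -8 + t)
12579 - (-15*z(-1))*5 = 12579 - (-15*(-8 - 1))*5 = 12579 - (-15*(-9))*5 = 12579 - 135*5 = 12579 - 1*675 = 12579 - 675 = 11904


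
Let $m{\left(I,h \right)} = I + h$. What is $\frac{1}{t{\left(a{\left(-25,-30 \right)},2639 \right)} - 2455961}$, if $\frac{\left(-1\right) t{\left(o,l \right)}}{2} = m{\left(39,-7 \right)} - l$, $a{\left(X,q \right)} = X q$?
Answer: $- \frac{1}{2450747} \approx -4.0804 \cdot 10^{-7}$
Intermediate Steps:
$t{\left(o,l \right)} = -64 + 2 l$ ($t{\left(o,l \right)} = - 2 \left(\left(39 - 7\right) - l\right) = - 2 \left(32 - l\right) = -64 + 2 l$)
$\frac{1}{t{\left(a{\left(-25,-30 \right)},2639 \right)} - 2455961} = \frac{1}{\left(-64 + 2 \cdot 2639\right) - 2455961} = \frac{1}{\left(-64 + 5278\right) - 2455961} = \frac{1}{5214 - 2455961} = \frac{1}{-2450747} = - \frac{1}{2450747}$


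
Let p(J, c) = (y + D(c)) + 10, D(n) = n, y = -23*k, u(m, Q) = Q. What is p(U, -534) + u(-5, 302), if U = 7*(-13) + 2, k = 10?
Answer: -452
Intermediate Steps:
U = -89 (U = -91 + 2 = -89)
y = -230 (y = -23*10 = -230)
p(J, c) = -220 + c (p(J, c) = (-230 + c) + 10 = -220 + c)
p(U, -534) + u(-5, 302) = (-220 - 534) + 302 = -754 + 302 = -452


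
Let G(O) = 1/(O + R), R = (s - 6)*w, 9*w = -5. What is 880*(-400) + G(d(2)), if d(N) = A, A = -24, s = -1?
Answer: -63712009/181 ≈ -3.5200e+5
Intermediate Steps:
w = -5/9 (w = (⅑)*(-5) = -5/9 ≈ -0.55556)
d(N) = -24
R = 35/9 (R = (-1 - 6)*(-5/9) = -7*(-5/9) = 35/9 ≈ 3.8889)
G(O) = 1/(35/9 + O) (G(O) = 1/(O + 35/9) = 1/(35/9 + O))
880*(-400) + G(d(2)) = 880*(-400) + 9/(35 + 9*(-24)) = -352000 + 9/(35 - 216) = -352000 + 9/(-181) = -352000 + 9*(-1/181) = -352000 - 9/181 = -63712009/181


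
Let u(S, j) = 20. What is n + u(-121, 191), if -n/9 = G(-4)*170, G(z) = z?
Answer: 6140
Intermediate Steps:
n = 6120 (n = -(-36)*170 = -9*(-680) = 6120)
n + u(-121, 191) = 6120 + 20 = 6140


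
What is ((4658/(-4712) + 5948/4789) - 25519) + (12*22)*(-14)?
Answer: -329626596153/11282884 ≈ -29215.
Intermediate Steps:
((4658/(-4712) + 5948/4789) - 25519) + (12*22)*(-14) = ((4658*(-1/4712) + 5948*(1/4789)) - 25519) + 264*(-14) = ((-2329/2356 + 5948/4789) - 25519) - 3696 = (2859907/11282884 - 25519) - 3696 = -287925056889/11282884 - 3696 = -329626596153/11282884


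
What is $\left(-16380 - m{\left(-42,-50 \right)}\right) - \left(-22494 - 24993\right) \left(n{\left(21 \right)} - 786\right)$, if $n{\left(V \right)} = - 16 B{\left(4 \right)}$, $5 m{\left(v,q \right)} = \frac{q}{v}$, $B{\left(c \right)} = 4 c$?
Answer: $- \frac{1039454519}{21} \approx -4.9498 \cdot 10^{7}$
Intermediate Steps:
$m{\left(v,q \right)} = \frac{q}{5 v}$ ($m{\left(v,q \right)} = \frac{q \frac{1}{v}}{5} = \frac{q}{5 v}$)
$n{\left(V \right)} = -256$ ($n{\left(V \right)} = - 16 \cdot 4 \cdot 4 = \left(-16\right) 16 = -256$)
$\left(-16380 - m{\left(-42,-50 \right)}\right) - \left(-22494 - 24993\right) \left(n{\left(21 \right)} - 786\right) = \left(-16380 - \frac{1}{5} \left(-50\right) \frac{1}{-42}\right) - \left(-22494 - 24993\right) \left(-256 - 786\right) = \left(-16380 - \frac{1}{5} \left(-50\right) \left(- \frac{1}{42}\right)\right) - \left(-47487\right) \left(-1042\right) = \left(-16380 - \frac{5}{21}\right) - 49481454 = - \frac{343985}{21} - 49481454 = - \frac{1039454519}{21}$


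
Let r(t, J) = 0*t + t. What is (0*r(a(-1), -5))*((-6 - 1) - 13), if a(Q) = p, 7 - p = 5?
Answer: 0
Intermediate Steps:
p = 2 (p = 7 - 1*5 = 7 - 5 = 2)
a(Q) = 2
r(t, J) = t (r(t, J) = 0 + t = t)
(0*r(a(-1), -5))*((-6 - 1) - 13) = (0*2)*((-6 - 1) - 13) = 0*(-7 - 13) = 0*(-20) = 0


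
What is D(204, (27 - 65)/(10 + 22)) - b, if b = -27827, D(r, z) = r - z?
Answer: 448515/16 ≈ 28032.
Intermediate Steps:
D(204, (27 - 65)/(10 + 22)) - b = (204 - (27 - 65)/(10 + 22)) - 1*(-27827) = (204 - (-38)/32) + 27827 = (204 - 1*(-19/16)) + 27827 = (204 + 19/16) + 27827 = 3283/16 + 27827 = 448515/16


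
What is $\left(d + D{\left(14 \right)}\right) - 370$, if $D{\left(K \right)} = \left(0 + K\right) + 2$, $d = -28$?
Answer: $-382$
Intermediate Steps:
$D{\left(K \right)} = 2 + K$ ($D{\left(K \right)} = K + 2 = 2 + K$)
$\left(d + D{\left(14 \right)}\right) - 370 = \left(-28 + \left(2 + 14\right)\right) - 370 = \left(-28 + 16\right) - 370 = -12 - 370 = -382$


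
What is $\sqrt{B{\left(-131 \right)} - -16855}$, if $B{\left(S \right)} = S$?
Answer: $2 \sqrt{4181} \approx 129.32$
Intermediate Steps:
$\sqrt{B{\left(-131 \right)} - -16855} = \sqrt{-131 - -16855} = \sqrt{-131 + 16855} = \sqrt{16724} = 2 \sqrt{4181}$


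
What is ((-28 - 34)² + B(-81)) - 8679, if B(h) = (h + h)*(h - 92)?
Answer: 23191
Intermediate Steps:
B(h) = 2*h*(-92 + h) (B(h) = (2*h)*(-92 + h) = 2*h*(-92 + h))
((-28 - 34)² + B(-81)) - 8679 = ((-28 - 34)² + 2*(-81)*(-92 - 81)) - 8679 = ((-62)² + 2*(-81)*(-173)) - 8679 = (3844 + 28026) - 8679 = 31870 - 8679 = 23191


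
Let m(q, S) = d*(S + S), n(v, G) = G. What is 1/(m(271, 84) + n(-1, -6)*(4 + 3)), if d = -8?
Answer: -1/1386 ≈ -0.00072150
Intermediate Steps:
m(q, S) = -16*S (m(q, S) = -8*(S + S) = -16*S)
1/(m(271, 84) + n(-1, -6)*(4 + 3)) = 1/(-16*84 - 6*(4 + 3)) = 1/(-1344 - 6*7) = 1/(-1344 - 42) = 1/(-1386) = -1/1386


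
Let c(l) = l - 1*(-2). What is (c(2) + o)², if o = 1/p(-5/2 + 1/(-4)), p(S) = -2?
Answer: 49/4 ≈ 12.250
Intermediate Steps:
c(l) = 2 + l (c(l) = l + 2 = 2 + l)
o = -½ (o = 1/(-2) = -½ ≈ -0.50000)
(c(2) + o)² = ((2 + 2) - ½)² = (4 - ½)² = (7/2)² = 49/4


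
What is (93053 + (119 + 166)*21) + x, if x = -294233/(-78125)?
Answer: 7737637983/78125 ≈ 99042.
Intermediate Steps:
x = 294233/78125 (x = -294233*(-1/78125) = 294233/78125 ≈ 3.7662)
(93053 + (119 + 166)*21) + x = (93053 + (119 + 166)*21) + 294233/78125 = (93053 + 285*21) + 294233/78125 = (93053 + 5985) + 294233/78125 = 99038 + 294233/78125 = 7737637983/78125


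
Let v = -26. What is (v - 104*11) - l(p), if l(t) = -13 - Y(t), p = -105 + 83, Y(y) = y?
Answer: -1179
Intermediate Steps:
p = -22
l(t) = -13 - t
(v - 104*11) - l(p) = (-26 - 104*11) - (-13 - 1*(-22)) = (-26 - 1144) - (-13 + 22) = -1170 - 1*9 = -1170 - 9 = -1179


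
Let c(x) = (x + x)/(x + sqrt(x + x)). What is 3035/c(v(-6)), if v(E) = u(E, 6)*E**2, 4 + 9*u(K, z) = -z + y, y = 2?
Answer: 3035/2 - 3035*I/8 ≈ 1517.5 - 379.38*I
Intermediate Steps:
u(K, z) = -2/9 - z/9 (u(K, z) = -4/9 + (-z + 2)/9 = -4/9 + (2 - z)/9 = -4/9 + (2/9 - z/9) = -2/9 - z/9)
v(E) = -8*E**2/9 (v(E) = (-2/9 - 1/9*6)*E**2 = (-2/9 - 2/3)*E**2 = -8*E**2/9)
c(x) = 2*x/(x + sqrt(2)*sqrt(x)) (c(x) = (2*x)/(x + sqrt(2*x)) = (2*x)/(x + sqrt(2)*sqrt(x)) = 2*x/(x + sqrt(2)*sqrt(x)))
3035/c(v(-6)) = 3035/((2*(-8/9*(-6)**2)/(-8/9*(-6)**2 + sqrt(2)*sqrt(-8/9*(-6)**2)))) = 3035/((2*(-8/9*36)/(-8/9*36 + sqrt(2)*sqrt(-8/9*36)))) = 3035/((2*(-32)/(-32 + sqrt(2)*sqrt(-32)))) = 3035/((2*(-32)/(-32 + sqrt(2)*(4*I*sqrt(2))))) = 3035/((2*(-32)/(-32 + 8*I))) = 3035/((2*(-32)*((-32 - 8*I)/1088))) = 3035/(32/17 + 8*I/17) = 3035*(17*(32/17 - 8*I/17)/64) = 51595*(32/17 - 8*I/17)/64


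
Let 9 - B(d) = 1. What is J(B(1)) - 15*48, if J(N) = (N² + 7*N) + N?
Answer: -592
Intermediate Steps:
B(d) = 8 (B(d) = 9 - 1*1 = 9 - 1 = 8)
J(N) = N² + 8*N
J(B(1)) - 15*48 = 8*(8 + 8) - 15*48 = 8*16 - 720 = 128 - 720 = -592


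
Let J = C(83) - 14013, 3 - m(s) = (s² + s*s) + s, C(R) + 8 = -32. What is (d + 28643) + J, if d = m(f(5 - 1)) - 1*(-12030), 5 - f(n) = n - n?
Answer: 26568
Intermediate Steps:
C(R) = -40 (C(R) = -8 - 32 = -40)
f(n) = 5 (f(n) = 5 - (n - n) = 5 - 1*0 = 5 + 0 = 5)
m(s) = 3 - s - 2*s² (m(s) = 3 - ((s² + s*s) + s) = 3 - ((s² + s²) + s) = 3 - (2*s² + s) = 3 - (s + 2*s²) = 3 + (-s - 2*s²) = 3 - s - 2*s²)
J = -14053 (J = -40 - 14013 = -14053)
d = 11978 (d = (3 - 1*5 - 2*5²) - 1*(-12030) = (3 - 5 - 2*25) + 12030 = (3 - 5 - 50) + 12030 = -52 + 12030 = 11978)
(d + 28643) + J = (11978 + 28643) - 14053 = 40621 - 14053 = 26568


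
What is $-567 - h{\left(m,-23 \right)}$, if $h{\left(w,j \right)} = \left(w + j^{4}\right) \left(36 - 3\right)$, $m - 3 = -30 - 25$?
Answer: $-9233604$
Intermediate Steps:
$m = -52$ ($m = 3 - 55 = -52$)
$h{\left(w,j \right)} = 33 w + 33 j^{4}$ ($h{\left(w,j \right)} = \left(w + j^{4}\right) 33 = 33 w + 33 j^{4}$)
$-567 - h{\left(m,-23 \right)} = -567 - \left(33 \left(-52\right) + 33 \left(-23\right)^{4}\right) = -567 - \left(-1716 + 33 \cdot 279841\right) = -567 - \left(-1716 + 9234753\right) = -567 - 9233037 = -9233604$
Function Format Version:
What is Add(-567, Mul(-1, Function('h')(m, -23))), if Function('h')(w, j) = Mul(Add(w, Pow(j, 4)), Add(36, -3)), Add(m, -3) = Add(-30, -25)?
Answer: -9233604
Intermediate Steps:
m = -52 (m = Add(3, Add(-30, -25)) = Add(3, -55) = -52)
Function('h')(w, j) = Add(Mul(33, w), Mul(33, Pow(j, 4))) (Function('h')(w, j) = Mul(Add(w, Pow(j, 4)), 33) = Add(Mul(33, w), Mul(33, Pow(j, 4))))
Add(-567, Mul(-1, Function('h')(m, -23))) = Add(-567, Mul(-1, Add(Mul(33, -52), Mul(33, Pow(-23, 4))))) = Add(-567, Mul(-1, Add(-1716, Mul(33, 279841)))) = Add(-567, Mul(-1, Add(-1716, 9234753))) = Add(-567, Mul(-1, 9233037)) = Add(-567, -9233037) = -9233604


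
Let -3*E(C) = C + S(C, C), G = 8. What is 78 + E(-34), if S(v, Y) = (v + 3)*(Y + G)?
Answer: -538/3 ≈ -179.33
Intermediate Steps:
S(v, Y) = (3 + v)*(8 + Y) (S(v, Y) = (v + 3)*(Y + 8) = (3 + v)*(8 + Y))
E(C) = -8 - 4*C - C**2/3 (E(C) = -(C + (24 + 3*C + 8*C + C*C))/3 = -(C + (24 + 3*C + 8*C + C**2))/3 = -(C + (24 + C**2 + 11*C))/3 = -(24 + C**2 + 12*C)/3 = -8 - 4*C - C**2/3)
78 + E(-34) = 78 + (-8 - 4*(-34) - 1/3*(-34)**2) = 78 + (-8 + 136 - 1/3*1156) = 78 + (-8 + 136 - 1156/3) = 78 - 772/3 = -538/3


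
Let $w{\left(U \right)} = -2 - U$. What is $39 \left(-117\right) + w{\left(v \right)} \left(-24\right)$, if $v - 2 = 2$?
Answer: $-4419$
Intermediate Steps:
$v = 4$ ($v = 2 + 2 = 4$)
$39 \left(-117\right) + w{\left(v \right)} \left(-24\right) = 39 \left(-117\right) + \left(-2 - 4\right) \left(-24\right) = -4563 + \left(-2 - 4\right) \left(-24\right) = -4563 - -144 = -4563 + 144 = -4419$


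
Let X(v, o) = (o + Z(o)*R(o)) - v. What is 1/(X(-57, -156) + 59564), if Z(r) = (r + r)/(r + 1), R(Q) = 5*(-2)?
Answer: 31/1842791 ≈ 1.6822e-5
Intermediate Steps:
R(Q) = -10
Z(r) = 2*r/(1 + r) (Z(r) = (2*r)/(1 + r) = 2*r/(1 + r))
X(v, o) = o - v - 20*o/(1 + o) (X(v, o) = (o + (2*o/(1 + o))*(-10)) - v = (o - 20*o/(1 + o)) - v = o - v - 20*o/(1 + o))
1/(X(-57, -156) + 59564) = 1/((-20*(-156) + (1 - 156)*(-156 - 1*(-57)))/(1 - 156) + 59564) = 1/((3120 - 155*(-156 + 57))/(-155) + 59564) = 1/(-(3120 - 155*(-99))/155 + 59564) = 1/(-(3120 + 15345)/155 + 59564) = 1/(-1/155*18465 + 59564) = 1/(-3693/31 + 59564) = 1/(1842791/31) = 31/1842791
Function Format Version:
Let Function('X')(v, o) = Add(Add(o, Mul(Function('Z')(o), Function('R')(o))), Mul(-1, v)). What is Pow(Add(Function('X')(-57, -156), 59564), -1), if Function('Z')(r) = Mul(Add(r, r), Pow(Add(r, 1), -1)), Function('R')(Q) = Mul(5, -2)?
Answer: Rational(31, 1842791) ≈ 1.6822e-5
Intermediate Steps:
Function('R')(Q) = -10
Function('Z')(r) = Mul(2, r, Pow(Add(1, r), -1)) (Function('Z')(r) = Mul(Mul(2, r), Pow(Add(1, r), -1)) = Mul(2, r, Pow(Add(1, r), -1)))
Function('X')(v, o) = Add(o, Mul(-1, v), Mul(-20, o, Pow(Add(1, o), -1))) (Function('X')(v, o) = Add(Add(o, Mul(Mul(2, o, Pow(Add(1, o), -1)), -10)), Mul(-1, v)) = Add(Add(o, Mul(-20, o, Pow(Add(1, o), -1))), Mul(-1, v)) = Add(o, Mul(-1, v), Mul(-20, o, Pow(Add(1, o), -1))))
Pow(Add(Function('X')(-57, -156), 59564), -1) = Pow(Add(Mul(Pow(Add(1, -156), -1), Add(Mul(-20, -156), Mul(Add(1, -156), Add(-156, Mul(-1, -57))))), 59564), -1) = Pow(Add(Mul(Pow(-155, -1), Add(3120, Mul(-155, Add(-156, 57)))), 59564), -1) = Pow(Add(Mul(Rational(-1, 155), Add(3120, Mul(-155, -99))), 59564), -1) = Pow(Add(Mul(Rational(-1, 155), Add(3120, 15345)), 59564), -1) = Pow(Add(Mul(Rational(-1, 155), 18465), 59564), -1) = Pow(Add(Rational(-3693, 31), 59564), -1) = Pow(Rational(1842791, 31), -1) = Rational(31, 1842791)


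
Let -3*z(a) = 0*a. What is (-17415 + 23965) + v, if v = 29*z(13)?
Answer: 6550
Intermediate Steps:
z(a) = 0 (z(a) = -0*a = -⅓*0 = 0)
v = 0 (v = 29*0 = 0)
(-17415 + 23965) + v = (-17415 + 23965) + 0 = 6550 + 0 = 6550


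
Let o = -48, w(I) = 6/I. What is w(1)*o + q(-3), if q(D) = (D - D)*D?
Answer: -288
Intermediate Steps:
q(D) = 0 (q(D) = 0*D = 0)
w(1)*o + q(-3) = (6/1)*(-48) + 0 = (6*1)*(-48) + 0 = 6*(-48) + 0 = -288 + 0 = -288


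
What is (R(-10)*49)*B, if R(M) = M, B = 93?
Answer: -45570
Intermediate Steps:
(R(-10)*49)*B = -10*49*93 = -490*93 = -45570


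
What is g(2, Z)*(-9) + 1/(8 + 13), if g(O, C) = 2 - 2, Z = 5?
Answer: 1/21 ≈ 0.047619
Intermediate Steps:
g(O, C) = 0
g(2, Z)*(-9) + 1/(8 + 13) = 0*(-9) + 1/(8 + 13) = 0 + 1/21 = 1/21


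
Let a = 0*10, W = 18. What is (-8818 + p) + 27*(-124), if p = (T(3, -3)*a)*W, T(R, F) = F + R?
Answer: -12166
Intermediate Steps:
a = 0
p = 0 (p = ((-3 + 3)*0)*18 = (0*0)*18 = 0*18 = 0)
(-8818 + p) + 27*(-124) = (-8818 + 0) + 27*(-124) = -8818 - 3348 = -12166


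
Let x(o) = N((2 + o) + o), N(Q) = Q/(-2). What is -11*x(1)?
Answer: 22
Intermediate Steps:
N(Q) = -Q/2 (N(Q) = Q*(-1/2) = -Q/2)
x(o) = -1 - o (x(o) = -((2 + o) + o)/2 = -(2 + 2*o)/2 = -1 - o)
-11*x(1) = -11*(-1 - 1*1) = -11*(-1 - 1) = -11*(-2) = 22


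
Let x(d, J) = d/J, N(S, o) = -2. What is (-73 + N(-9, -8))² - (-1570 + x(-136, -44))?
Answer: 79111/11 ≈ 7191.9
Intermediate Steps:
(-73 + N(-9, -8))² - (-1570 + x(-136, -44)) = (-73 - 2)² - (-1570 - 136/(-44)) = (-75)² - (-1570 - 136*(-1/44)) = 5625 - (-1570 + 34/11) = 5625 - 1*(-17236/11) = 5625 + 17236/11 = 79111/11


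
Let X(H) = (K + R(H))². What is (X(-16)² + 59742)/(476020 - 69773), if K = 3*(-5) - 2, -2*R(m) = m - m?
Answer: 143263/406247 ≈ 0.35265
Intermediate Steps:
R(m) = 0 (R(m) = -(m - m)/2 = -½*0 = 0)
K = -17 (K = -15 - 2 = -17)
X(H) = 289 (X(H) = (-17 + 0)² = (-17)² = 289)
(X(-16)² + 59742)/(476020 - 69773) = (289² + 59742)/(476020 - 69773) = (83521 + 59742)/406247 = 143263*(1/406247) = 143263/406247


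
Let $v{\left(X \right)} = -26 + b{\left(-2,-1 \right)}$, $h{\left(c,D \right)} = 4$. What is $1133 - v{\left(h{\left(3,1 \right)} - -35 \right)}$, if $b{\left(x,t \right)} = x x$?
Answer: $1155$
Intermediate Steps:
$b{\left(x,t \right)} = x^{2}$
$v{\left(X \right)} = -22$ ($v{\left(X \right)} = -26 + \left(-2\right)^{2} = -26 + 4 = -22$)
$1133 - v{\left(h{\left(3,1 \right)} - -35 \right)} = 1133 - -22 = 1133 + 22 = 1155$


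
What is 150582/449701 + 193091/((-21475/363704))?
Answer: -31581584682301414/9657328975 ≈ -3.2702e+6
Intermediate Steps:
150582/449701 + 193091/((-21475/363704)) = 150582*(1/449701) + 193091/((-21475*1/363704)) = 150582/449701 + 193091/(-21475/363704) = 150582/449701 + 193091*(-363704/21475) = 150582/449701 - 70227969064/21475 = -31581584682301414/9657328975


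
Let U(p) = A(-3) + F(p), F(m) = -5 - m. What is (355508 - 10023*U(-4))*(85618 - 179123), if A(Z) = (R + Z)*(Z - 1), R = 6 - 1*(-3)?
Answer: -56671790915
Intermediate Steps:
R = 9 (R = 6 + 3 = 9)
A(Z) = (-1 + Z)*(9 + Z) (A(Z) = (9 + Z)*(Z - 1) = (9 + Z)*(-1 + Z) = (-1 + Z)*(9 + Z))
U(p) = -29 - p (U(p) = (-9 + (-3)² + 8*(-3)) + (-5 - p) = (-9 + 9 - 24) + (-5 - p) = -24 + (-5 - p) = -29 - p)
(355508 - 10023*U(-4))*(85618 - 179123) = (355508 - 10023*(-29 - 1*(-4)))*(85618 - 179123) = (355508 - 10023*(-29 + 4))*(-93505) = (355508 - 10023*(-25))*(-93505) = (355508 + 250575)*(-93505) = 606083*(-93505) = -56671790915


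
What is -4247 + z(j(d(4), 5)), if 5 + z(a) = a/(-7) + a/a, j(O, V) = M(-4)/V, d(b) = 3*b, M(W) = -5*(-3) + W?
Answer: -148796/35 ≈ -4251.3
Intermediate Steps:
M(W) = 15 + W
j(O, V) = 11/V (j(O, V) = (15 - 4)/V = 11/V)
z(a) = -4 - a/7 (z(a) = -5 + (a/(-7) + a/a) = -5 + (a*(-1/7) + 1) = -5 + (-a/7 + 1) = -5 + (1 - a/7) = -4 - a/7)
-4247 + z(j(d(4), 5)) = -4247 + (-4 - 11/(7*5)) = -4247 + (-4 - 1/7*11/5) = -4247 + (-4 - 11/35) = -4247 - 151/35 = -148796/35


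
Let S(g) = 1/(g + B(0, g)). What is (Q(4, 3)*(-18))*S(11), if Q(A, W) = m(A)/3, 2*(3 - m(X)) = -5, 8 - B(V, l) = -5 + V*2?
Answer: -11/8 ≈ -1.3750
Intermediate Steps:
B(V, l) = 13 - 2*V (B(V, l) = 8 - (-5 + V*2) = 8 - (-5 + 2*V) = 8 + (5 - 2*V) = 13 - 2*V)
m(X) = 11/2 (m(X) = 3 - ½*(-5) = 3 + 5/2 = 11/2)
S(g) = 1/(13 + g) (S(g) = 1/(g + (13 - 2*0)) = 1/(g + (13 + 0)) = 1/(g + 13) = 1/(13 + g))
Q(A, W) = 11/6 (Q(A, W) = (11/2)/3 = (11/2)*(⅓) = 11/6)
(Q(4, 3)*(-18))*S(11) = ((11/6)*(-18))/(13 + 11) = -33/24 = -33*1/24 = -11/8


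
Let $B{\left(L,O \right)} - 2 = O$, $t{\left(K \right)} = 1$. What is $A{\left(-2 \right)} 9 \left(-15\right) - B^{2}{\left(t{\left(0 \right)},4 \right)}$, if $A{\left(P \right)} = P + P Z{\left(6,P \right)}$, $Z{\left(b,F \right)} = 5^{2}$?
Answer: $6984$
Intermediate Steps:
$Z{\left(b,F \right)} = 25$
$B{\left(L,O \right)} = 2 + O$
$A{\left(P \right)} = 26 P$ ($A{\left(P \right)} = P + P 25 = P + 25 P = 26 P$)
$A{\left(-2 \right)} 9 \left(-15\right) - B^{2}{\left(t{\left(0 \right)},4 \right)} = 26 \left(-2\right) 9 \left(-15\right) - \left(2 + 4\right)^{2} = \left(-52\right) 9 \left(-15\right) - 6^{2} = \left(-468\right) \left(-15\right) - 36 = 7020 - 36 = 6984$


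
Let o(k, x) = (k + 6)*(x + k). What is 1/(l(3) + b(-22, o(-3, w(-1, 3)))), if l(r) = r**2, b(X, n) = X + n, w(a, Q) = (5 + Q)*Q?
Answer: 1/50 ≈ 0.020000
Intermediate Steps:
w(a, Q) = Q*(5 + Q)
o(k, x) = (6 + k)*(k + x)
1/(l(3) + b(-22, o(-3, w(-1, 3)))) = 1/(3**2 + (-22 + ((-3)**2 + 6*(-3) + 6*(3*(5 + 3)) - 9*(5 + 3)))) = 1/(9 + (-22 + (9 - 18 + 6*(3*8) - 9*8))) = 1/(9 + (-22 + (9 - 18 + 6*24 - 3*24))) = 1/(9 + (-22 + (9 - 18 + 144 - 72))) = 1/(9 + (-22 + 63)) = 1/(9 + 41) = 1/50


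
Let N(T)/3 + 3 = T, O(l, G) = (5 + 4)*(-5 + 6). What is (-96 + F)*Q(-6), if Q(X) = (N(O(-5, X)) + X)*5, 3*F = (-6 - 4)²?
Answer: -3760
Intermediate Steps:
O(l, G) = 9 (O(l, G) = 9*1 = 9)
N(T) = -9 + 3*T
F = 100/3 (F = (-6 - 4)²/3 = (⅓)*(-10)² = (⅓)*100 = 100/3 ≈ 33.333)
Q(X) = 90 + 5*X (Q(X) = ((-9 + 3*9) + X)*5 = ((-9 + 27) + X)*5 = (18 + X)*5 = 90 + 5*X)
(-96 + F)*Q(-6) = (-96 + 100/3)*(90 + 5*(-6)) = -188*(90 - 30)/3 = -188/3*60 = -3760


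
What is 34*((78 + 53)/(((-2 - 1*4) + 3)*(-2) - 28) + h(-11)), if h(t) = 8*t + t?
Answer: -39253/11 ≈ -3568.5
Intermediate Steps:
h(t) = 9*t
34*((78 + 53)/(((-2 - 1*4) + 3)*(-2) - 28) + h(-11)) = 34*((78 + 53)/(((-2 - 1*4) + 3)*(-2) - 28) + 9*(-11)) = 34*(131/(((-2 - 4) + 3)*(-2) - 28) - 99) = 34*(131/((-6 + 3)*(-2) - 28) - 99) = 34*(131/(-3*(-2) - 28) - 99) = 34*(131/(6 - 28) - 99) = 34*(131/(-22) - 99) = 34*(131*(-1/22) - 99) = 34*(-131/22 - 99) = 34*(-2309/22) = -39253/11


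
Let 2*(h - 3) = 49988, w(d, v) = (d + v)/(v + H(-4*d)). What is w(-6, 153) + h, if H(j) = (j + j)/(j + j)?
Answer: 549955/22 ≈ 24998.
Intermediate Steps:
H(j) = 1 (H(j) = (2*j)/((2*j)) = (2*j)*(1/(2*j)) = 1)
w(d, v) = (d + v)/(1 + v) (w(d, v) = (d + v)/(v + 1) = (d + v)/(1 + v))
h = 24997 (h = 3 + (½)*49988 = 3 + 24994 = 24997)
w(-6, 153) + h = (-6 + 153)/(1 + 153) + 24997 = 147/154 + 24997 = (1/154)*147 + 24997 = 21/22 + 24997 = 549955/22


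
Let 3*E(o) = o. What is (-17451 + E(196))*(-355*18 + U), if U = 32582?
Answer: -1366096144/3 ≈ -4.5537e+8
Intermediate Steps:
E(o) = o/3
(-17451 + E(196))*(-355*18 + U) = (-17451 + (⅓)*196)*(-355*18 + 32582) = (-17451 + 196/3)*(-6390 + 32582) = -52157/3*26192 = -1366096144/3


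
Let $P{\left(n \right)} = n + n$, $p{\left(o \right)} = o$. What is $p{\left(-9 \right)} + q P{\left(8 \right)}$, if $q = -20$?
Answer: $-329$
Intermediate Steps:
$P{\left(n \right)} = 2 n$
$p{\left(-9 \right)} + q P{\left(8 \right)} = -9 - 20 \cdot 2 \cdot 8 = -9 - 320 = -329$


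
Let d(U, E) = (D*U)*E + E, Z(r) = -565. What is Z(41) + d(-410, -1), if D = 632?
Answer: 258554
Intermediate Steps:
d(U, E) = E + 632*E*U (d(U, E) = (632*U)*E + E = 632*E*U + E = E + 632*E*U)
Z(41) + d(-410, -1) = -565 - (1 + 632*(-410)) = -565 - (1 - 259120) = -565 - 1*(-259119) = -565 + 259119 = 258554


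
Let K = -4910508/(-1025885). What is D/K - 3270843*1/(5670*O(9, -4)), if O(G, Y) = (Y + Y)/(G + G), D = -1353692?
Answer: -96765109421671/343735560 ≈ -2.8151e+5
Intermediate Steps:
K = 4910508/1025885 (K = -4910508*(-1/1025885) = 4910508/1025885 ≈ 4.7866)
O(G, Y) = Y/G (O(G, Y) = (2*Y)/((2*G)) = (2*Y)*(1/(2*G)) = Y/G)
D/K - 3270843*1/(5670*O(9, -4)) = -1353692/4910508/1025885 - 3270843/((126*45)*(-4/9)) = -1353692*1025885/4910508 - 3270843/(5670*(-4*1/9)) = -347183079355/1227627 - 3270843/(5670*(-4/9)) = -347183079355/1227627 - 3270843/(-2520) = -347183079355/1227627 - 3270843*(-1/2520) = -347183079355/1227627 + 363427/280 = -96765109421671/343735560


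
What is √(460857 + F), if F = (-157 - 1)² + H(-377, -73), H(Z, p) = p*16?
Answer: 17*√1677 ≈ 696.17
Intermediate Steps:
H(Z, p) = 16*p
F = 23796 (F = (-157 - 1)² + 16*(-73) = (-158)² - 1168 = 24964 - 1168 = 23796)
√(460857 + F) = √(460857 + 23796) = √484653 = 17*√1677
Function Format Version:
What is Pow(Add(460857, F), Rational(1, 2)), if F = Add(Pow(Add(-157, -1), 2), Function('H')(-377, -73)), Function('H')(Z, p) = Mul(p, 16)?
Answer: Mul(17, Pow(1677, Rational(1, 2))) ≈ 696.17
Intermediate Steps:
Function('H')(Z, p) = Mul(16, p)
F = 23796 (F = Add(Pow(Add(-157, -1), 2), Mul(16, -73)) = Add(Pow(-158, 2), -1168) = Add(24964, -1168) = 23796)
Pow(Add(460857, F), Rational(1, 2)) = Pow(Add(460857, 23796), Rational(1, 2)) = Pow(484653, Rational(1, 2)) = Mul(17, Pow(1677, Rational(1, 2)))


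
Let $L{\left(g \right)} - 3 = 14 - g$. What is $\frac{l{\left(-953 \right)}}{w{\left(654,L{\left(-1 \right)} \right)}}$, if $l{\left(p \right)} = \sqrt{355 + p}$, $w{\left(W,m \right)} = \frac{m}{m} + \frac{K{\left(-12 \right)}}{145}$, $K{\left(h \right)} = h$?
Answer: $\frac{145 i \sqrt{598}}{133} \approx 26.66 i$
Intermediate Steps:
$L{\left(g \right)} = 17 - g$ ($L{\left(g \right)} = 3 - \left(-14 + g\right) = 17 - g$)
$w{\left(W,m \right)} = \frac{133}{145}$ ($w{\left(W,m \right)} = \frac{m}{m} - \frac{12}{145} = 1 - \frac{12}{145} = \frac{133}{145}$)
$\frac{l{\left(-953 \right)}}{w{\left(654,L{\left(-1 \right)} \right)}} = \frac{\sqrt{355 - 953}}{\frac{133}{145}} = \sqrt{-598} \cdot \frac{145}{133} = i \sqrt{598} \cdot \frac{145}{133} = \frac{145 i \sqrt{598}}{133}$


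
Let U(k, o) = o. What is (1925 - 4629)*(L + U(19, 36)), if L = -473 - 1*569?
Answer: 2720224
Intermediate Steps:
L = -1042 (L = -473 - 569 = -1042)
(1925 - 4629)*(L + U(19, 36)) = (1925 - 4629)*(-1042 + 36) = -2704*(-1006) = 2720224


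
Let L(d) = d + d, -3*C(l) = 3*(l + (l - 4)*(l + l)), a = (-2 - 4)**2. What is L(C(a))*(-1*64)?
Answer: 299520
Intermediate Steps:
a = 36 (a = (-6)**2 = 36)
C(l) = -l - 2*l*(-4 + l) (C(l) = -(l + (l - 4)*(l + l)) = -(l + (-4 + l)*(2*l)) = -(l + 2*l*(-4 + l)) = -(3*l + 6*l*(-4 + l))/3 = -l - 2*l*(-4 + l))
L(d) = 2*d
L(C(a))*(-1*64) = (2*(36*(7 - 2*36)))*(-1*64) = (2*(36*(7 - 72)))*(-64) = (2*(36*(-65)))*(-64) = (2*(-2340))*(-64) = -4680*(-64) = 299520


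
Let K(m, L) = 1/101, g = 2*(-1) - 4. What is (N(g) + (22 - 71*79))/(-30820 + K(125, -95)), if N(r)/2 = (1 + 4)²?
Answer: 559237/3112819 ≈ 0.17966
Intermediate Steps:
g = -6 (g = -2 - 4 = -6)
N(r) = 50 (N(r) = 2*(1 + 4)² = 2*5² = 2*25 = 50)
K(m, L) = 1/101
(N(g) + (22 - 71*79))/(-30820 + K(125, -95)) = (50 + (22 - 71*79))/(-30820 + 1/101) = (50 + (22 - 5609))/(-3112819/101) = (50 - 5587)*(-101/3112819) = -5537*(-101/3112819) = 559237/3112819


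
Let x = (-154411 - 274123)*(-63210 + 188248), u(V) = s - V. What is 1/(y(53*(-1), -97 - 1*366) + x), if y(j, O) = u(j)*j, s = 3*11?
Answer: -1/53583038850 ≈ -1.8663e-11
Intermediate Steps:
s = 33
u(V) = 33 - V
y(j, O) = j*(33 - j) (y(j, O) = (33 - j)*j = j*(33 - j))
x = -53583034292 (x = -428534*125038 = -53583034292)
1/(y(53*(-1), -97 - 1*366) + x) = 1/((53*(-1))*(33 - 53*(-1)) - 53583034292) = 1/(-53*(33 - 1*(-53)) - 53583034292) = 1/(-53*(33 + 53) - 53583034292) = 1/(-53*86 - 53583034292) = 1/(-4558 - 53583034292) = 1/(-53583038850) = -1/53583038850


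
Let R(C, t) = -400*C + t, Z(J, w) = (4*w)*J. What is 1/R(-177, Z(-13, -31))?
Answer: 1/72412 ≈ 1.3810e-5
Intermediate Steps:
Z(J, w) = 4*J*w
R(C, t) = t - 400*C
1/R(-177, Z(-13, -31)) = 1/(4*(-13)*(-31) - 400*(-177)) = 1/(1612 + 70800) = 1/72412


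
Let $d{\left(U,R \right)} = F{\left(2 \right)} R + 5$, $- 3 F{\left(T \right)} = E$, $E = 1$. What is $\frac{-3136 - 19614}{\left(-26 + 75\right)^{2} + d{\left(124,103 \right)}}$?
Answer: $- \frac{13650}{1423} \approx -9.5924$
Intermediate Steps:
$F{\left(T \right)} = - \frac{1}{3}$ ($F{\left(T \right)} = \left(- \frac{1}{3}\right) 1 = - \frac{1}{3}$)
$d{\left(U,R \right)} = 5 - \frac{R}{3}$ ($d{\left(U,R \right)} = - \frac{R}{3} + 5 = 5 - \frac{R}{3}$)
$\frac{-3136 - 19614}{\left(-26 + 75\right)^{2} + d{\left(124,103 \right)}} = \frac{-3136 - 19614}{\left(-26 + 75\right)^{2} + \left(5 - \frac{103}{3}\right)} = - \frac{22750}{49^{2} + \left(5 - \frac{103}{3}\right)} = - \frac{22750}{2401 - \frac{88}{3}} = - \frac{22750}{\frac{7115}{3}} = \left(-22750\right) \frac{3}{7115} = - \frac{13650}{1423}$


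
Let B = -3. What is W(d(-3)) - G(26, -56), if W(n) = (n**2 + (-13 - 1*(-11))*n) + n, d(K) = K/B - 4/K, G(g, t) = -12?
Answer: 136/9 ≈ 15.111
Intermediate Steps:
d(K) = -4/K - K/3 (d(K) = K/(-3) - 4/K = K*(-1/3) - 4/K = -K/3 - 4/K = -4/K - K/3)
W(n) = n**2 - n (W(n) = (n**2 + (-13 + 11)*n) + n = (n**2 - 2*n) + n = n**2 - n)
W(d(-3)) - G(26, -56) = (-4/(-3) - 1/3*(-3))*(-1 + (-4/(-3) - 1/3*(-3))) - 1*(-12) = (-4*(-1/3) + 1)*(-1 + (-4*(-1/3) + 1)) + 12 = (4/3 + 1)*(-1 + (4/3 + 1)) + 12 = 7*(-1 + 7/3)/3 + 12 = (7/3)*(4/3) + 12 = 28/9 + 12 = 136/9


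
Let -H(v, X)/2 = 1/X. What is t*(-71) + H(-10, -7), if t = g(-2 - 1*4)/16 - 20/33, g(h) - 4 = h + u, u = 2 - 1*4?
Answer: 56425/924 ≈ 61.066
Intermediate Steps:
H(v, X) = -2/X
u = -2 (u = 2 - 4 = -2)
g(h) = 2 + h (g(h) = 4 + (h - 2) = 4 + (-2 + h) = 2 + h)
t = -113/132 (t = (2 + (-2 - 1*4))/16 - 20/33 = (2 + (-2 - 4))*(1/16) - 20*1/33 = (2 - 6)*(1/16) - 20/33 = -4*1/16 - 20/33 = -¼ - 20/33 = -113/132 ≈ -0.85606)
t*(-71) + H(-10, -7) = -113/132*(-71) - 2/(-7) = 8023/132 - 2*(-⅐) = 8023/132 + 2/7 = 56425/924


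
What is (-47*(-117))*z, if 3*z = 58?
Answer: 106314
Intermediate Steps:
z = 58/3 (z = (⅓)*58 = 58/3 ≈ 19.333)
(-47*(-117))*z = -47*(-117)*(58/3) = 5499*(58/3) = 106314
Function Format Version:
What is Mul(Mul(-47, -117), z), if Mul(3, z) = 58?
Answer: 106314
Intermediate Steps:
z = Rational(58, 3) (z = Mul(Rational(1, 3), 58) = Rational(58, 3) ≈ 19.333)
Mul(Mul(-47, -117), z) = Mul(Mul(-47, -117), Rational(58, 3)) = Mul(5499, Rational(58, 3)) = 106314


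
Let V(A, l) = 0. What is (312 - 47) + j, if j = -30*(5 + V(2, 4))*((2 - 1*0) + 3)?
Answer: -485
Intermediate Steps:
j = -750 (j = -30*(5 + 0)*((2 - 1*0) + 3) = -150*((2 + 0) + 3) = -150*(2 + 3) = -150*5 = -30*25 = -750)
(312 - 47) + j = (312 - 47) - 750 = 265 - 750 = -485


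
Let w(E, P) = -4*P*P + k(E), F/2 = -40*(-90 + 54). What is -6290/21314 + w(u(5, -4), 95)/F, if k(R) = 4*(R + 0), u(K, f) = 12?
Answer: -98315941/7673040 ≈ -12.813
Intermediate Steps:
k(R) = 4*R
F = 2880 (F = 2*(-40*(-90 + 54)) = 2*(-40*(-36)) = 2*1440 = 2880)
w(E, P) = -4*P² + 4*E (w(E, P) = -4*P*P + 4*E = -4*P² + 4*E)
-6290/21314 + w(u(5, -4), 95)/F = -6290/21314 + (-4*95² + 4*12)/2880 = -6290*1/21314 + (-4*9025 + 48)*(1/2880) = -3145/10657 + (-36100 + 48)*(1/2880) = -3145/10657 - 36052*1/2880 = -3145/10657 - 9013/720 = -98315941/7673040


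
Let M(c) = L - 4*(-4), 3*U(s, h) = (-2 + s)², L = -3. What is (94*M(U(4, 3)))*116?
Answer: 141752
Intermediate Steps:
U(s, h) = (-2 + s)²/3
M(c) = 13 (M(c) = -3 - 4*(-4) = -3 + 16 = 13)
(94*M(U(4, 3)))*116 = (94*13)*116 = 1222*116 = 141752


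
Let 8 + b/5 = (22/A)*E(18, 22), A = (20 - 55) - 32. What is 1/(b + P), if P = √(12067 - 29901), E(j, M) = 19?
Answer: -159795/51404863 - 4489*I*√17834/102809726 ≈ -0.0031086 - 0.005831*I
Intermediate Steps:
A = -67 (A = -35 - 32 = -67)
b = -4770/67 (b = -40 + 5*((22/(-67))*19) = -40 + 5*((22*(-1/67))*19) = -40 + 5*(-22/67*19) = -40 + 5*(-418/67) = -40 - 2090/67 = -4770/67 ≈ -71.194)
P = I*√17834 (P = √(-17834) = I*√17834 ≈ 133.54*I)
1/(b + P) = 1/(-4770/67 + I*√17834)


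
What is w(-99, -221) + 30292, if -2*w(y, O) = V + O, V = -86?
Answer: 60891/2 ≈ 30446.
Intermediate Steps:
w(y, O) = 43 - O/2 (w(y, O) = -(-86 + O)/2 = 43 - O/2)
w(-99, -221) + 30292 = (43 - ½*(-221)) + 30292 = (43 + 221/2) + 30292 = 307/2 + 30292 = 60891/2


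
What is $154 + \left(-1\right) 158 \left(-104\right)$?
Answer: $16586$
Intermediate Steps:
$154 + \left(-1\right) 158 \left(-104\right) = 154 - -16432 = 154 + 16432 = 16586$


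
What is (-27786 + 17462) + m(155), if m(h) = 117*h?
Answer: 7811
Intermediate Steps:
(-27786 + 17462) + m(155) = (-27786 + 17462) + 117*155 = -10324 + 18135 = 7811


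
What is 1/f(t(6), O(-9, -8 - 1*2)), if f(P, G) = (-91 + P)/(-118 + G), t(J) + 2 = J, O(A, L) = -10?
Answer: 128/87 ≈ 1.4713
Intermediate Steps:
t(J) = -2 + J
f(P, G) = (-91 + P)/(-118 + G)
1/f(t(6), O(-9, -8 - 1*2)) = 1/((-91 + (-2 + 6))/(-118 - 10)) = 1/((-91 + 4)/(-128)) = 1/(-1/128*(-87)) = 1/(87/128) = 128/87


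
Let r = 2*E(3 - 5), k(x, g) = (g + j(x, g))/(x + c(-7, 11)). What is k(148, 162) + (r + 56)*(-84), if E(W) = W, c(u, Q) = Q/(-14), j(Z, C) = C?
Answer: -999768/229 ≈ -4365.8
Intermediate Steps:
c(u, Q) = -Q/14 (c(u, Q) = Q*(-1/14) = -Q/14)
k(x, g) = 2*g/(-11/14 + x) (k(x, g) = (g + g)/(x - 1/14*11) = (2*g)/(x - 11/14) = (2*g)/(-11/14 + x) = 2*g/(-11/14 + x))
r = -4 (r = 2*(3 - 5) = 2*(-2) = -4)
k(148, 162) + (r + 56)*(-84) = 28*162/(-11 + 14*148) + (-4 + 56)*(-84) = 28*162/(-11 + 2072) + 52*(-84) = 28*162/2061 - 4368 = 28*162*(1/2061) - 4368 = 504/229 - 4368 = -999768/229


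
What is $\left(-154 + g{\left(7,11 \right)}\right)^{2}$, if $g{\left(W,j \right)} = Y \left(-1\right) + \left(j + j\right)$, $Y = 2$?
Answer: $17956$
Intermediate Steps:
$g{\left(W,j \right)} = -2 + 2 j$ ($g{\left(W,j \right)} = 2 \left(-1\right) + \left(j + j\right) = -2 + 2 j$)
$\left(-154 + g{\left(7,11 \right)}\right)^{2} = \left(-154 + \left(-2 + 2 \cdot 11\right)\right)^{2} = \left(-154 + \left(-2 + 22\right)\right)^{2} = \left(-154 + 20\right)^{2} = \left(-134\right)^{2} = 17956$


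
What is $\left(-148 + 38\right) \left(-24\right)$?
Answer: $2640$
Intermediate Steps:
$\left(-148 + 38\right) \left(-24\right) = \left(-110\right) \left(-24\right) = 2640$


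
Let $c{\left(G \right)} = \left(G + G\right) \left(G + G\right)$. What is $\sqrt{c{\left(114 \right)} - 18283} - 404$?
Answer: $-404 + \sqrt{33701} \approx -220.42$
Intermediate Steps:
$c{\left(G \right)} = 4 G^{2}$ ($c{\left(G \right)} = 2 G 2 G = 4 G^{2}$)
$\sqrt{c{\left(114 \right)} - 18283} - 404 = \sqrt{4 \cdot 114^{2} - 18283} - 404 = \sqrt{4 \cdot 12996 - 18283} - 404 = \sqrt{51984 - 18283} - 404 = \sqrt{33701} - 404 = -404 + \sqrt{33701}$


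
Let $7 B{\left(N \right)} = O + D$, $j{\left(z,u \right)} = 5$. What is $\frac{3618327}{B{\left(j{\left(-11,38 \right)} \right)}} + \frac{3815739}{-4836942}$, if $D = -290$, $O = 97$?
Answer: $- \frac{13612466809985}{103725534} \approx -1.3124 \cdot 10^{5}$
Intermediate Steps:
$B{\left(N \right)} = - \frac{193}{7}$ ($B{\left(N \right)} = \frac{97 - 290}{7} = \frac{1}{7} \left(-193\right) = - \frac{193}{7}$)
$\frac{3618327}{B{\left(j{\left(-11,38 \right)} \right)}} + \frac{3815739}{-4836942} = \frac{3618327}{- \frac{193}{7}} + \frac{3815739}{-4836942} = 3618327 \left(- \frac{7}{193}\right) + 3815739 \left(- \frac{1}{4836942}\right) = - \frac{25328289}{193} - \frac{423971}{537438} = - \frac{13612466809985}{103725534}$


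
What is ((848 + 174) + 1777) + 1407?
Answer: 4206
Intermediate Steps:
((848 + 174) + 1777) + 1407 = (1022 + 1777) + 1407 = 2799 + 1407 = 4206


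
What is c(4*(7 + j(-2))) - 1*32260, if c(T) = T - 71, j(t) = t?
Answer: -32311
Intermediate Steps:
c(T) = -71 + T
c(4*(7 + j(-2))) - 1*32260 = (-71 + 4*(7 - 2)) - 1*32260 = (-71 + 4*5) - 32260 = (-71 + 20) - 32260 = -51 - 32260 = -32311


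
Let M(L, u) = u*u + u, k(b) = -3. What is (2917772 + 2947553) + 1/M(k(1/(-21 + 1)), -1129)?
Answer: 7469561771401/1273512 ≈ 5.8653e+6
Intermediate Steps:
M(L, u) = u + u² (M(L, u) = u² + u = u + u²)
(2917772 + 2947553) + 1/M(k(1/(-21 + 1)), -1129) = (2917772 + 2947553) + 1/(-1129*(1 - 1129)) = 5865325 + 1/(-1129*(-1128)) = 5865325 + 1/1273512 = 7469561771401/1273512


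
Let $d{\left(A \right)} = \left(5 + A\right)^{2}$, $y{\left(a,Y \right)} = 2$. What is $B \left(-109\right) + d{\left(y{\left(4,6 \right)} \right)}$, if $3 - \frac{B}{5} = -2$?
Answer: $-2676$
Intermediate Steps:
$B = 25$ ($B = 15 - -10 = 15 + 10 = 25$)
$B \left(-109\right) + d{\left(y{\left(4,6 \right)} \right)} = 25 \left(-109\right) + \left(5 + 2\right)^{2} = -2725 + 7^{2} = -2725 + 49 = -2676$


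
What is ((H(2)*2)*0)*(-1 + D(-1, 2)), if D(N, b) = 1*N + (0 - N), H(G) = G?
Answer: 0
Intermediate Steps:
D(N, b) = 0 (D(N, b) = N - N = 0)
((H(2)*2)*0)*(-1 + D(-1, 2)) = ((2*2)*0)*(-1 + 0) = (4*0)*(-1) = 0*(-1) = 0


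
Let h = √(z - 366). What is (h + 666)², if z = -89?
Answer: (666 + I*√455)² ≈ 4.431e+5 + 28413.0*I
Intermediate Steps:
h = I*√455 (h = √(-89 - 366) = √(-455) = I*√455 ≈ 21.331*I)
(h + 666)² = (I*√455 + 666)² = (666 + I*√455)²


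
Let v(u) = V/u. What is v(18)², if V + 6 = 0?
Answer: ⅑ ≈ 0.11111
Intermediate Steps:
V = -6 (V = -6 + 0 = -6)
v(u) = -6/u
v(18)² = (-6/18)² = (-6*1/18)² = (-⅓)² = ⅑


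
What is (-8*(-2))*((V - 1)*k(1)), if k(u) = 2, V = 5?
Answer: 128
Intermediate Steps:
(-8*(-2))*((V - 1)*k(1)) = (-8*(-2))*((5 - 1)*2) = 16*(4*2) = 16*8 = 128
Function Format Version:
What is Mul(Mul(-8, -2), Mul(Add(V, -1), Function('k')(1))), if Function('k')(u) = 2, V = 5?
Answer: 128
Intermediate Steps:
Mul(Mul(-8, -2), Mul(Add(V, -1), Function('k')(1))) = Mul(Mul(-8, -2), Mul(Add(5, -1), 2)) = Mul(16, Mul(4, 2)) = Mul(16, 8) = 128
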